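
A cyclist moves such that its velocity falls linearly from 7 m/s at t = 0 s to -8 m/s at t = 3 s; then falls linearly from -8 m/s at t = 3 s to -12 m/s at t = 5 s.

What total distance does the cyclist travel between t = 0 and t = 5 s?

31.3 m

Total distance travelled is ∫|v| dt — sum the magnitudes of each area piece.
0–3 s: v = 0 at t = 1.4 s; triangle areas 4.9 + 6.4 = 11.3 m
3–5 s: |½(-8 + -12)(2)| = 20 m
Total distance = 31.3 m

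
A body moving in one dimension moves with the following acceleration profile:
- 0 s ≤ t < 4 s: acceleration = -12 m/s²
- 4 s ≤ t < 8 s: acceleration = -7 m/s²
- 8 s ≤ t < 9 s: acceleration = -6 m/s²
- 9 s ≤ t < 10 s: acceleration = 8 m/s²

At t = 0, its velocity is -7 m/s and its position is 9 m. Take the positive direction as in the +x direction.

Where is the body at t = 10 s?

On each constant-a segment, Δv = aΔt and Δx = v₀Δt + ½aΔt²; chain segment to segment.
0–4 s: v starts -7 m/s; Δx = -7·4 + ½·-12·4² = -124 m; v ends -55 m/s.
4–8 s: v starts -55 m/s; Δx = -55·4 + ½·-7·4² = -276 m; v ends -83 m/s.
8–9 s: v starts -83 m/s; Δx = -83·1 + ½·-6·1² = -86 m; v ends -89 m/s.
9–10 s: v starts -89 m/s; Δx = -89·1 + ½·8·1² = -85 m; v ends -81 m/s.
x(10) = 9 + Σ Δx = -562 m.

-562 m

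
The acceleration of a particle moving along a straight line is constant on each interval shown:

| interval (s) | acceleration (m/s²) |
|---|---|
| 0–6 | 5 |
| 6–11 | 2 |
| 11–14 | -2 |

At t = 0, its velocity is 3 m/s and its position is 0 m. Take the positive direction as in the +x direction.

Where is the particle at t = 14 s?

On each constant-a segment, Δv = aΔt and Δx = v₀Δt + ½aΔt²; chain segment to segment.
0–6 s: v starts 3 m/s; Δx = 3·6 + ½·5·6² = 108 m; v ends 33 m/s.
6–11 s: v starts 33 m/s; Δx = 33·5 + ½·2·5² = 190 m; v ends 43 m/s.
11–14 s: v starts 43 m/s; Δx = 43·3 + ½·-2·3² = 120 m; v ends 37 m/s.
x(14) = 0 + Σ Δx = 418 m.

418 m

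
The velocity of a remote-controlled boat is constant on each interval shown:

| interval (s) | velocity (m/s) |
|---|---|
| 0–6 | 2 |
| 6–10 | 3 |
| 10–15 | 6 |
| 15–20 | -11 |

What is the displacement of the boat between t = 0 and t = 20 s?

-1 m

Net displacement equals the area under the velocity-time graph (areas below the axis count negative).
0–6 s: 2 × 6 = 12 m
6–10 s: 3 × 4 = 12 m
10–15 s: 6 × 5 = 30 m
15–20 s: -11 × 5 = -55 m
Net displacement = -1 m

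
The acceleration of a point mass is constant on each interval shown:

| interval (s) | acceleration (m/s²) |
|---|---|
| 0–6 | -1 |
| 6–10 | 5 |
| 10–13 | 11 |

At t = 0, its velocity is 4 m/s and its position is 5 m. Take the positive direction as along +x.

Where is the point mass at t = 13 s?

146.5 m

On each constant-a segment, Δv = aΔt and Δx = v₀Δt + ½aΔt²; chain segment to segment.
0–6 s: v starts 4 m/s; Δx = 4·6 + ½·-1·6² = 6 m; v ends -2 m/s.
6–10 s: v starts -2 m/s; Δx = -2·4 + ½·5·4² = 32 m; v ends 18 m/s.
10–13 s: v starts 18 m/s; Δx = 18·3 + ½·11·3² = 103.5 m; v ends 51 m/s.
x(13) = 5 + Σ Δx = 146.5 m.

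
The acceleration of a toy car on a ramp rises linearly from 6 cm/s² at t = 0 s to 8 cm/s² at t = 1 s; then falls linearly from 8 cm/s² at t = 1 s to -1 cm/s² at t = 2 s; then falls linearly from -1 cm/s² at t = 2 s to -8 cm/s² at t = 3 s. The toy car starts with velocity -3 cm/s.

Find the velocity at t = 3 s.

Δv equals the area under the a-t graph; then v = v₀ + Δv.
0–1 s: ½(6 + 8)(1) = 7 cm/s
1–2 s: ½(8 + -1)(1) = 3.5 cm/s
2–3 s: ½(-1 + -8)(1) = -4.5 cm/s
Δv = 6 cm/s, so v(3) = -3 + (6) = 3 cm/s.

3 cm/s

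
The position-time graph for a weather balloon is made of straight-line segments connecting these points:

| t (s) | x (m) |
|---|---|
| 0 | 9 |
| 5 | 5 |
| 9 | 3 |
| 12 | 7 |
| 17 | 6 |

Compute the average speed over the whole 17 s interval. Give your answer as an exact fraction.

11/17 m/s

Average speed = (total path length)/(elapsed time); on a piecewise-linear x-t graph the path length is Σ|Δx|.
0–5 s: |Δx| = |5 − 9| = 4 m
5–9 s: |Δx| = |3 − 5| = 2 m
9–12 s: |Δx| = |7 − 3| = 4 m
12–17 s: |Δx| = |6 − 7| = 1 m
Total path = 11 m; average speed = 11/17 = 11/17 m/s.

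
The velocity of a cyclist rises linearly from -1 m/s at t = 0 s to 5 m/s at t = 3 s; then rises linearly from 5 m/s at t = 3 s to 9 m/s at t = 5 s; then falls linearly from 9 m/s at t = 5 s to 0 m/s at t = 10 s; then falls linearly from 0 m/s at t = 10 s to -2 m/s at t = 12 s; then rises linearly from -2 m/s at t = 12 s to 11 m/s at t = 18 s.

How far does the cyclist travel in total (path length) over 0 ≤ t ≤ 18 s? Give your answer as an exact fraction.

Total distance travelled is ∫|v| dt — sum the magnitudes of each area piece.
0–3 s: v = 0 at t = 0.5 s; triangle areas 0.25 + 6.25 = 6.5 m
3–5 s: |½(5 + 9)(2)| = 14 m
5–10 s: |½(9 + 0)(5)| = 22.5 m
10–12 s: |½(0 + -2)(2)| = 2 m
12–18 s: v = 0 at t = 168/13 s; triangle areas 12/13 + 363/13 = 375/13 m
Total distance = 960/13 m

960/13 m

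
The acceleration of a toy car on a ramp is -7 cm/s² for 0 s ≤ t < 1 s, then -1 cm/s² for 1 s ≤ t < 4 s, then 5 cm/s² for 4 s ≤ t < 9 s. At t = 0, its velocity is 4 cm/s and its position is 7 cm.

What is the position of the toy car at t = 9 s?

26.5 cm

On each constant-a segment, Δv = aΔt and Δx = v₀Δt + ½aΔt²; chain segment to segment.
0–1 s: v starts 4 cm/s; Δx = 4·1 + ½·-7·1² = 0.5 cm; v ends -3 cm/s.
1–4 s: v starts -3 cm/s; Δx = -3·3 + ½·-1·3² = -13.5 cm; v ends -6 cm/s.
4–9 s: v starts -6 cm/s; Δx = -6·5 + ½·5·5² = 32.5 cm; v ends 19 cm/s.
x(9) = 7 + Σ Δx = 26.5 cm.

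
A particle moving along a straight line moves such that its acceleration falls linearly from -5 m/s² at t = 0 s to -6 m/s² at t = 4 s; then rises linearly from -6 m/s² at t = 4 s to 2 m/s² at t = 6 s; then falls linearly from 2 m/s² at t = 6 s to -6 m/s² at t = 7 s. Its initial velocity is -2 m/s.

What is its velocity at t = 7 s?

Δv equals the area under the a-t graph; then v = v₀ + Δv.
0–4 s: ½(-5 + -6)(4) = -22 m/s
4–6 s: ½(-6 + 2)(2) = -4 m/s
6–7 s: ½(2 + -6)(1) = -2 m/s
Δv = -28 m/s, so v(7) = -2 + (-28) = -30 m/s.

-30 m/s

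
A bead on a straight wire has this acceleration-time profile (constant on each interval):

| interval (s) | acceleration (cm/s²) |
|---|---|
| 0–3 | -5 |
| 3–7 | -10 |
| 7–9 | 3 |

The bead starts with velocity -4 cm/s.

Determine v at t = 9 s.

Δv equals the area under the a-t graph; then v = v₀ + Δv.
0–3 s: -5 × 3 = -15 cm/s
3–7 s: -10 × 4 = -40 cm/s
7–9 s: 3 × 2 = 6 cm/s
Δv = -49 cm/s, so v(9) = -4 + (-49) = -53 cm/s.

-53 cm/s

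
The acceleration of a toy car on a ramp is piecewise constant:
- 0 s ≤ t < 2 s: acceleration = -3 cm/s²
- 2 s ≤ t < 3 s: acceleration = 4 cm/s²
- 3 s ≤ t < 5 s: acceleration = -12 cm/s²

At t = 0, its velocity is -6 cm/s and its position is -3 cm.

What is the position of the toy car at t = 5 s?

-71 cm

On each constant-a segment, Δv = aΔt and Δx = v₀Δt + ½aΔt²; chain segment to segment.
0–2 s: v starts -6 cm/s; Δx = -6·2 + ½·-3·2² = -18 cm; v ends -12 cm/s.
2–3 s: v starts -12 cm/s; Δx = -12·1 + ½·4·1² = -10 cm; v ends -8 cm/s.
3–5 s: v starts -8 cm/s; Δx = -8·2 + ½·-12·2² = -40 cm; v ends -32 cm/s.
x(5) = -3 + Σ Δx = -71 cm.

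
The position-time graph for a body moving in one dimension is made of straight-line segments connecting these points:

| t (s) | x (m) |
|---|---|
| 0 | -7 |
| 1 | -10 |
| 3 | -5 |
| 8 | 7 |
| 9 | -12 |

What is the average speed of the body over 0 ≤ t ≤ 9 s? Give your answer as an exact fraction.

Average speed = (total path length)/(elapsed time); on a piecewise-linear x-t graph the path length is Σ|Δx|.
0–1 s: |Δx| = |-10 − -7| = 3 m
1–3 s: |Δx| = |-5 − -10| = 5 m
3–8 s: |Δx| = |7 − -5| = 12 m
8–9 s: |Δx| = |-12 − 7| = 19 m
Total path = 39 m; average speed = 39/9 = 13/3 m/s.

13/3 m/s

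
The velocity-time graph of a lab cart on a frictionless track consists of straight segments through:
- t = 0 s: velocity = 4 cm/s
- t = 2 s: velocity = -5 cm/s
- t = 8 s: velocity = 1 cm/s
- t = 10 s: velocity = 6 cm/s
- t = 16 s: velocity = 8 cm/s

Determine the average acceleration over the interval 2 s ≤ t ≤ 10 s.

Average acceleration = Δv/Δt = (6 − -5)/(10 − 2) = 1.375 cm/s².

1.375 cm/s²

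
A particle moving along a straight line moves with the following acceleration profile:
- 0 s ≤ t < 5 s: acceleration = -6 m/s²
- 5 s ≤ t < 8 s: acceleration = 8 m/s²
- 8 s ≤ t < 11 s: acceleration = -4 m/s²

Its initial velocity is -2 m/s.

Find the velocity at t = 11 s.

-20 m/s

Δv equals the area under the a-t graph; then v = v₀ + Δv.
0–5 s: -6 × 5 = -30 m/s
5–8 s: 8 × 3 = 24 m/s
8–11 s: -4 × 3 = -12 m/s
Δv = -18 m/s, so v(11) = -2 + (-18) = -20 m/s.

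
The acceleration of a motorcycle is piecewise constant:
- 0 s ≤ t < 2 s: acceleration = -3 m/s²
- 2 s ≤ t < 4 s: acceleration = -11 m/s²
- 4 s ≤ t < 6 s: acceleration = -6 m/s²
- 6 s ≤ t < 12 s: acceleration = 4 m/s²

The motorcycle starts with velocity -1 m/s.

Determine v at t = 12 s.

-17 m/s

Δv equals the area under the a-t graph; then v = v₀ + Δv.
0–2 s: -3 × 2 = -6 m/s
2–4 s: -11 × 2 = -22 m/s
4–6 s: -6 × 2 = -12 m/s
6–12 s: 4 × 6 = 24 m/s
Δv = -16 m/s, so v(12) = -1 + (-16) = -17 m/s.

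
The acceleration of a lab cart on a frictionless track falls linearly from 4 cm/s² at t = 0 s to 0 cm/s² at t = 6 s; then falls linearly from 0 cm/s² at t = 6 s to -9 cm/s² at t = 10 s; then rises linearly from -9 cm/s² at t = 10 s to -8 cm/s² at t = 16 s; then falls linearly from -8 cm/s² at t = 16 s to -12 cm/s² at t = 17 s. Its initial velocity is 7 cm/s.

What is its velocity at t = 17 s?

Δv equals the area under the a-t graph; then v = v₀ + Δv.
0–6 s: ½(4 + 0)(6) = 12 cm/s
6–10 s: ½(0 + -9)(4) = -18 cm/s
10–16 s: ½(-9 + -8)(6) = -51 cm/s
16–17 s: ½(-8 + -12)(1) = -10 cm/s
Δv = -67 cm/s, so v(17) = 7 + (-67) = -60 cm/s.

-60 cm/s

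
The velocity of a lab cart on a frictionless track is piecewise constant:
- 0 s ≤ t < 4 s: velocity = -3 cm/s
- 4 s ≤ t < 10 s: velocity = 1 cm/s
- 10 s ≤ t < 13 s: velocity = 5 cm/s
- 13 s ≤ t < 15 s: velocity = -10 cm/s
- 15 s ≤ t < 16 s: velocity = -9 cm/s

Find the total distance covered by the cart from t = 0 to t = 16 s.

62 cm

Total distance travelled is ∫|v| dt — sum the magnitudes of each area piece.
0–4 s: |-3| × 4 = 12 cm
4–10 s: |1| × 6 = 6 cm
10–13 s: |5| × 3 = 15 cm
13–15 s: |-10| × 2 = 20 cm
15–16 s: |-9| × 1 = 9 cm
Total distance = 62 cm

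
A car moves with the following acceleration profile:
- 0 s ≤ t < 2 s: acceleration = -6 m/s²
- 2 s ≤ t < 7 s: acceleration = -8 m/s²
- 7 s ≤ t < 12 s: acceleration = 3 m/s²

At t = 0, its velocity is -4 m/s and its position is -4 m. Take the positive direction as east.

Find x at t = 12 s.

-446.5 m

On each constant-a segment, Δv = aΔt and Δx = v₀Δt + ½aΔt²; chain segment to segment.
0–2 s: v starts -4 m/s; Δx = -4·2 + ½·-6·2² = -20 m; v ends -16 m/s.
2–7 s: v starts -16 m/s; Δx = -16·5 + ½·-8·5² = -180 m; v ends -56 m/s.
7–12 s: v starts -56 m/s; Δx = -56·5 + ½·3·5² = -242.5 m; v ends -41 m/s.
x(12) = -4 + Σ Δx = -446.5 m.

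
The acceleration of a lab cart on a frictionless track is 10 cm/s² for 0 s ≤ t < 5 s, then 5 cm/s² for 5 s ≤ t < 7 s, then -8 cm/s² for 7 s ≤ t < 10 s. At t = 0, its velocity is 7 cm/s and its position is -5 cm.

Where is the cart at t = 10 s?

444 cm

On each constant-a segment, Δv = aΔt and Δx = v₀Δt + ½aΔt²; chain segment to segment.
0–5 s: v starts 7 cm/s; Δx = 7·5 + ½·10·5² = 160 cm; v ends 57 cm/s.
5–7 s: v starts 57 cm/s; Δx = 57·2 + ½·5·2² = 124 cm; v ends 67 cm/s.
7–10 s: v starts 67 cm/s; Δx = 67·3 + ½·-8·3² = 165 cm; v ends 43 cm/s.
x(10) = -5 + Σ Δx = 444 cm.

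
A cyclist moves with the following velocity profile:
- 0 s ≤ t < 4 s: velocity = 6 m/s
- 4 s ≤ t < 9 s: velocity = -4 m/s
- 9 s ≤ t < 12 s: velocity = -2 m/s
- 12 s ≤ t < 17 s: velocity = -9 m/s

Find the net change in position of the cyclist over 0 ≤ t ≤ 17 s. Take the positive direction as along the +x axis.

Displacement is the signed area under the v-t curve.
0–4 s: 6 × 4 = 24 m
4–9 s: -4 × 5 = -20 m
9–12 s: -2 × 3 = -6 m
12–17 s: -9 × 5 = -45 m
Net displacement = -47 m

-47 m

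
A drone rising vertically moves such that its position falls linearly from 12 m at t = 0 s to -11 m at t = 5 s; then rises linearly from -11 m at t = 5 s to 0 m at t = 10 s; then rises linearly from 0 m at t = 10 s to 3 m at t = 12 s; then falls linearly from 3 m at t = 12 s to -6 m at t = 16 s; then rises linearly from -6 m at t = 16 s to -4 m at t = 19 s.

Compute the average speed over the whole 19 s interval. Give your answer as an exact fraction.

48/19 m/s

Average speed = (total path length)/(elapsed time); on a piecewise-linear x-t graph the path length is Σ|Δx|.
0–5 s: |Δx| = |-11 − 12| = 23 m
5–10 s: |Δx| = |0 − -11| = 11 m
10–12 s: |Δx| = |3 − 0| = 3 m
12–16 s: |Δx| = |-6 − 3| = 9 m
16–19 s: |Δx| = |-4 − -6| = 2 m
Total path = 48 m; average speed = 48/19 = 48/19 m/s.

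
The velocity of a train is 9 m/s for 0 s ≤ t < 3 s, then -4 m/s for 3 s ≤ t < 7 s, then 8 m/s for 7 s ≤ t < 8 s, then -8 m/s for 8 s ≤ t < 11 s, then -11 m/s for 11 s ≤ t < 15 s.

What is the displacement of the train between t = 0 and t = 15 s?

Net displacement equals the area under the velocity-time graph (areas below the axis count negative).
0–3 s: 9 × 3 = 27 m
3–7 s: -4 × 4 = -16 m
7–8 s: 8 × 1 = 8 m
8–11 s: -8 × 3 = -24 m
11–15 s: -11 × 4 = -44 m
Net displacement = -49 m

-49 m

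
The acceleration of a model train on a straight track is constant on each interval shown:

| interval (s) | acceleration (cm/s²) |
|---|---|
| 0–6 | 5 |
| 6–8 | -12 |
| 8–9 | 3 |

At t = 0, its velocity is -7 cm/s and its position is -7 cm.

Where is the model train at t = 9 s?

63.5 cm

On each constant-a segment, Δv = aΔt and Δx = v₀Δt + ½aΔt²; chain segment to segment.
0–6 s: v starts -7 cm/s; Δx = -7·6 + ½·5·6² = 48 cm; v ends 23 cm/s.
6–8 s: v starts 23 cm/s; Δx = 23·2 + ½·-12·2² = 22 cm; v ends -1 cm/s.
8–9 s: v starts -1 cm/s; Δx = -1·1 + ½·3·1² = 0.5 cm; v ends 2 cm/s.
x(9) = -7 + Σ Δx = 63.5 cm.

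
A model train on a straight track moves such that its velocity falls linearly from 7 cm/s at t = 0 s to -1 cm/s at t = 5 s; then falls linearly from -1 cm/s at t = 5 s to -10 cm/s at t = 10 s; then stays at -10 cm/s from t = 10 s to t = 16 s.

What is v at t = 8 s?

-6.4 cm/s

On 5–10 s the graph is linear from -1 to -10 cm/s: v(8) = -1 + (-10 − -1)·(8 − 5)/(10 − 5) = -6.4 cm/s.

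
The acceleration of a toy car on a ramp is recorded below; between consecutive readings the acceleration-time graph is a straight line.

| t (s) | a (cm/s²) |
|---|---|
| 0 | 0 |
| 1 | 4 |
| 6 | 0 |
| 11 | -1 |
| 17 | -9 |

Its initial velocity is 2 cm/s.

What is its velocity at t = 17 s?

-18.5 cm/s

Δv equals the area under the a-t graph; then v = v₀ + Δv.
0–1 s: ½(0 + 4)(1) = 2 cm/s
1–6 s: ½(4 + 0)(5) = 10 cm/s
6–11 s: ½(0 + -1)(5) = -2.5 cm/s
11–17 s: ½(-1 + -9)(6) = -30 cm/s
Δv = -20.5 cm/s, so v(17) = 2 + (-20.5) = -18.5 cm/s.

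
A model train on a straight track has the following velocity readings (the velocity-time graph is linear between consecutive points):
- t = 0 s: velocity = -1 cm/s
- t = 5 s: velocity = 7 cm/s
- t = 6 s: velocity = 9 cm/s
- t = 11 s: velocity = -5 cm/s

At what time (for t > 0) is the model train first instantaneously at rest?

t = 0.625 s

v changes sign on 0–5 s (from -1 to 7); the graph is linear there, so v = 0 at t = 0 + (1)·(5 − 0)/(7 − -1) = 0.625 s.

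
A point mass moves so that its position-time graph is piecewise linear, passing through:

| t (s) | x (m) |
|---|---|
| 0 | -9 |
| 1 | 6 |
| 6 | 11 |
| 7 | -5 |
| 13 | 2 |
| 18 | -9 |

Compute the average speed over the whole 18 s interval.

Average speed = (total path length)/(elapsed time); on a piecewise-linear x-t graph the path length is Σ|Δx|.
0–1 s: |Δx| = |6 − -9| = 15 m
1–6 s: |Δx| = |11 − 6| = 5 m
6–7 s: |Δx| = |-5 − 11| = 16 m
7–13 s: |Δx| = |2 − -5| = 7 m
13–18 s: |Δx| = |-9 − 2| = 11 m
Total path = 54 m; average speed = 54/18 = 3 m/s.

3 m/s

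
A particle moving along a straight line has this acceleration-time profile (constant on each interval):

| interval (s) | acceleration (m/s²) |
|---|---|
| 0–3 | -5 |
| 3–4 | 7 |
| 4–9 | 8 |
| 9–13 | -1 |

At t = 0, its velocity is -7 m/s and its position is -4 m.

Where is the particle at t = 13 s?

On each constant-a segment, Δv = aΔt and Δx = v₀Δt + ½aΔt²; chain segment to segment.
0–3 s: v starts -7 m/s; Δx = -7·3 + ½·-5·3² = -43.5 m; v ends -22 m/s.
3–4 s: v starts -22 m/s; Δx = -22·1 + ½·7·1² = -18.5 m; v ends -15 m/s.
4–9 s: v starts -15 m/s; Δx = -15·5 + ½·8·5² = 25 m; v ends 25 m/s.
9–13 s: v starts 25 m/s; Δx = 25·4 + ½·-1·4² = 92 m; v ends 21 m/s.
x(13) = -4 + Σ Δx = 51 m.

51 m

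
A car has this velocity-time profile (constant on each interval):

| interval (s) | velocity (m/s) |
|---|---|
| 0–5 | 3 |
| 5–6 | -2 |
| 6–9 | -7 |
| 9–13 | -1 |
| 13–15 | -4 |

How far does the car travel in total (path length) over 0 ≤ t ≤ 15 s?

50 m

Distance (not displacement) is the total path length: add the absolute areas under v-t.
0–5 s: |3| × 5 = 15 m
5–6 s: |-2| × 1 = 2 m
6–9 s: |-7| × 3 = 21 m
9–13 s: |-1| × 4 = 4 m
13–15 s: |-4| × 2 = 8 m
Total distance = 50 m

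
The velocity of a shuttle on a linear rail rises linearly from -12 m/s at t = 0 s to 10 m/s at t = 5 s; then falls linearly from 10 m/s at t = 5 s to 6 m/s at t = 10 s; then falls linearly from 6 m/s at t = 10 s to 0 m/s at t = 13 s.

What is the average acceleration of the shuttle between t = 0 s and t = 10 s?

1.8 m/s²

Average acceleration = Δv/Δt = (6 − -12)/(10 − 0) = 1.8 m/s².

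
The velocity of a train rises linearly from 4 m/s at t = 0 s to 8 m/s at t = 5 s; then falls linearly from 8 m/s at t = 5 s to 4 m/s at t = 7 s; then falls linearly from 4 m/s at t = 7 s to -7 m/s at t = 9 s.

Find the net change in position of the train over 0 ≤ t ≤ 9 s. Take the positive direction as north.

39 m

Net displacement equals the area under the velocity-time graph (areas below the axis count negative).
0–5 s: ½(4 + 8)(5) = 30 m
5–7 s: ½(8 + 4)(2) = 12 m
7–9 s: ½(4 + -7)(2) = -3 m
Net displacement = 39 m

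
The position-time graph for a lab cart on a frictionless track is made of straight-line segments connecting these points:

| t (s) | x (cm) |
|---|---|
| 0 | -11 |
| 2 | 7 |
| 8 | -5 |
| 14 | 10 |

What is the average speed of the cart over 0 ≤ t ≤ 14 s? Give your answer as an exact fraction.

45/14 cm/s

Average speed = (total path length)/(elapsed time); on a piecewise-linear x-t graph the path length is Σ|Δx|.
0–2 s: |Δx| = |7 − -11| = 18 cm
2–8 s: |Δx| = |-5 − 7| = 12 cm
8–14 s: |Δx| = |10 − -5| = 15 cm
Total path = 45 cm; average speed = 45/14 = 45/14 cm/s.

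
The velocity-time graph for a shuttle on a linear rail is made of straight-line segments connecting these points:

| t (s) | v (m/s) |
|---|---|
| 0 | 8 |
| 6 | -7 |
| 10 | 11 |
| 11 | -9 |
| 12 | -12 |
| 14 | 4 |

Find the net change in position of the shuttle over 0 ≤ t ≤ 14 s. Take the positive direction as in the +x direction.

Net displacement equals the area under the velocity-time graph (areas below the axis count negative).
0–6 s: ½(8 + -7)(6) = 3 m
6–10 s: ½(-7 + 11)(4) = 8 m
10–11 s: ½(11 + -9)(1) = 1 m
11–12 s: ½(-9 + -12)(1) = -10.5 m
12–14 s: ½(-12 + 4)(2) = -8 m
Net displacement = -6.5 m

-6.5 m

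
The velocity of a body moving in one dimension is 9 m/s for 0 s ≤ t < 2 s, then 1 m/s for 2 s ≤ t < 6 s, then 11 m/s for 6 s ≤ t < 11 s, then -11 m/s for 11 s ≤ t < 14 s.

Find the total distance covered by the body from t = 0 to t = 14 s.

110 m

Distance (not displacement) is the total path length: add the absolute areas under v-t.
0–2 s: |9| × 2 = 18 m
2–6 s: |1| × 4 = 4 m
6–11 s: |11| × 5 = 55 m
11–14 s: |-11| × 3 = 33 m
Total distance = 110 m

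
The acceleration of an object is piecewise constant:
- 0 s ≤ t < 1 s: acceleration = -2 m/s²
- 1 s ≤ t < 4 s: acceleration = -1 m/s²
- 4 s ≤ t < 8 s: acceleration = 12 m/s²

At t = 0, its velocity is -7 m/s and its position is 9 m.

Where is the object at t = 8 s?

On each constant-a segment, Δv = aΔt and Δx = v₀Δt + ½aΔt²; chain segment to segment.
0–1 s: v starts -7 m/s; Δx = -7·1 + ½·-2·1² = -8 m; v ends -9 m/s.
1–4 s: v starts -9 m/s; Δx = -9·3 + ½·-1·3² = -31.5 m; v ends -12 m/s.
4–8 s: v starts -12 m/s; Δx = -12·4 + ½·12·4² = 48 m; v ends 36 m/s.
x(8) = 9 + Σ Δx = 17.5 m.

17.5 m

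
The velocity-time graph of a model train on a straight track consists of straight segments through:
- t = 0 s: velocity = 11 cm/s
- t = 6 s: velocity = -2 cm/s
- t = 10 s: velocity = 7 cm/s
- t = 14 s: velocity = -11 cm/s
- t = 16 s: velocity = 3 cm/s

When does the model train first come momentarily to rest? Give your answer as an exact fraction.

v changes sign on 0–6 s (from 11 to -2); the graph is linear there, so v = 0 at t = 0 + (-11)·(6 − 0)/(-2 − 11) = 66/13 s.

t = 66/13 s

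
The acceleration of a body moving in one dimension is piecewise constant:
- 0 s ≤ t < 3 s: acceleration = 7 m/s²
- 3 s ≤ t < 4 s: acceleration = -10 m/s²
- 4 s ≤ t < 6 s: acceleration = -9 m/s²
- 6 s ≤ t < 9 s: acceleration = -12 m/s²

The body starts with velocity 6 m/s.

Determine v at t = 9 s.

Δv equals the area under the a-t graph; then v = v₀ + Δv.
0–3 s: 7 × 3 = 21 m/s
3–4 s: -10 × 1 = -10 m/s
4–6 s: -9 × 2 = -18 m/s
6–9 s: -12 × 3 = -36 m/s
Δv = -43 m/s, so v(9) = 6 + (-43) = -37 m/s.

-37 m/s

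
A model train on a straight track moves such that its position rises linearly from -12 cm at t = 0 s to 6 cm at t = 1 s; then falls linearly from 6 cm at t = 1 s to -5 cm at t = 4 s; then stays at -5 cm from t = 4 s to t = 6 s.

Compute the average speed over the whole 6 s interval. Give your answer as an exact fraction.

Average speed = (total path length)/(elapsed time); on a piecewise-linear x-t graph the path length is Σ|Δx|.
0–1 s: |Δx| = |6 − -12| = 18 cm
1–4 s: |Δx| = |-5 − 6| = 11 cm
4–6 s: |Δx| = |-5 − -5| = 0 cm
Total path = 29 cm; average speed = 29/6 = 29/6 cm/s.

29/6 cm/s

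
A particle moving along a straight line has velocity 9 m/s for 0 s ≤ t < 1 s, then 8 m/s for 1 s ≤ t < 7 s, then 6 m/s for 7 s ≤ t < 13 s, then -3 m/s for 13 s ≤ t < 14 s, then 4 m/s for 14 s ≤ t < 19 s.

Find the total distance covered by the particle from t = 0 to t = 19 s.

Distance (not displacement) is the total path length: add the absolute areas under v-t.
0–1 s: |9| × 1 = 9 m
1–7 s: |8| × 6 = 48 m
7–13 s: |6| × 6 = 36 m
13–14 s: |-3| × 1 = 3 m
14–19 s: |4| × 5 = 20 m
Total distance = 116 m

116 m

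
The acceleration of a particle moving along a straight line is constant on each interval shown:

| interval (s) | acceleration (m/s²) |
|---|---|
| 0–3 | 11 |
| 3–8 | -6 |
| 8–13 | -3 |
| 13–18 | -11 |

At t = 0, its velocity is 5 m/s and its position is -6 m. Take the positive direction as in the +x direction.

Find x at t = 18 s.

On each constant-a segment, Δv = aΔt and Δx = v₀Δt + ½aΔt²; chain segment to segment.
0–3 s: v starts 5 m/s; Δx = 5·3 + ½·11·3² = 64.5 m; v ends 38 m/s.
3–8 s: v starts 38 m/s; Δx = 38·5 + ½·-6·5² = 115 m; v ends 8 m/s.
8–13 s: v starts 8 m/s; Δx = 8·5 + ½·-3·5² = 2.5 m; v ends -7 m/s.
13–18 s: v starts -7 m/s; Δx = -7·5 + ½·-11·5² = -172.5 m; v ends -62 m/s.
x(18) = -6 + Σ Δx = 3.5 m.

3.5 m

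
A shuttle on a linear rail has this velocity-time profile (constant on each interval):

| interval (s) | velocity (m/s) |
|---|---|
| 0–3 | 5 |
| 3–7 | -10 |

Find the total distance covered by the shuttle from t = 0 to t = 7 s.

55 m

Total distance travelled is ∫|v| dt — sum the magnitudes of each area piece.
0–3 s: |5| × 3 = 15 m
3–7 s: |-10| × 4 = 40 m
Total distance = 55 m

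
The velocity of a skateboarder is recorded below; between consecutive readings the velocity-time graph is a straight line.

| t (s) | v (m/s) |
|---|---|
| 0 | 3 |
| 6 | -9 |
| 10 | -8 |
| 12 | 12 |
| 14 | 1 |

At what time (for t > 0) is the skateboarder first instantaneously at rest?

t = 1.5 s

v changes sign on 0–6 s (from 3 to -9); the graph is linear there, so v = 0 at t = 0 + (-3)·(6 − 0)/(-9 − 3) = 1.5 s.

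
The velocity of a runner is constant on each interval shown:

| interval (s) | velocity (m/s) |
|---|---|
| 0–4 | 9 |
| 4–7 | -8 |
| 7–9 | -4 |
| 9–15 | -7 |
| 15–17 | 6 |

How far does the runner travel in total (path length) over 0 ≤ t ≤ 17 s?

Total distance travelled is ∫|v| dt — sum the magnitudes of each area piece.
0–4 s: |9| × 4 = 36 m
4–7 s: |-8| × 3 = 24 m
7–9 s: |-4| × 2 = 8 m
9–15 s: |-7| × 6 = 42 m
15–17 s: |6| × 2 = 12 m
Total distance = 122 m

122 m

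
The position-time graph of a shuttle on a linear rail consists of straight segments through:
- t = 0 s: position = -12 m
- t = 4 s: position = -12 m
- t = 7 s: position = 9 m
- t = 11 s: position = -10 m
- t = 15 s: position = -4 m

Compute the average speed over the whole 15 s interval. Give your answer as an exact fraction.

46/15 m/s

Average speed = (total path length)/(elapsed time); on a piecewise-linear x-t graph the path length is Σ|Δx|.
0–4 s: |Δx| = |-12 − -12| = 0 m
4–7 s: |Δx| = |9 − -12| = 21 m
7–11 s: |Δx| = |-10 − 9| = 19 m
11–15 s: |Δx| = |-4 − -10| = 6 m
Total path = 46 m; average speed = 46/15 = 46/15 m/s.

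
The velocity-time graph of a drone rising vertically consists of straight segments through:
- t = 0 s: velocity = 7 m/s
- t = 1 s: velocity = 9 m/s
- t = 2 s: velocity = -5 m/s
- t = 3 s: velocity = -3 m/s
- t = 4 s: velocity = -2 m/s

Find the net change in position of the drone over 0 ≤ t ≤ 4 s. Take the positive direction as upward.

Net displacement equals the area under the velocity-time graph (areas below the axis count negative).
0–1 s: ½(7 + 9)(1) = 8 m
1–2 s: ½(9 + -5)(1) = 2 m
2–3 s: ½(-5 + -3)(1) = -4 m
3–4 s: ½(-3 + -2)(1) = -2.5 m
Net displacement = 3.5 m

3.5 m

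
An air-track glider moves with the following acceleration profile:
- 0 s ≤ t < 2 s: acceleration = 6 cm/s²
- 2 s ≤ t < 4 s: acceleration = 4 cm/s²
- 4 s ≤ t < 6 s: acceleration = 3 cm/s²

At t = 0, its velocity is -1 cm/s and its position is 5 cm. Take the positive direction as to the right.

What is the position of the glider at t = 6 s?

On each constant-a segment, Δv = aΔt and Δx = v₀Δt + ½aΔt²; chain segment to segment.
0–2 s: v starts -1 cm/s; Δx = -1·2 + ½·6·2² = 10 cm; v ends 11 cm/s.
2–4 s: v starts 11 cm/s; Δx = 11·2 + ½·4·2² = 30 cm; v ends 19 cm/s.
4–6 s: v starts 19 cm/s; Δx = 19·2 + ½·3·2² = 44 cm; v ends 25 cm/s.
x(6) = 5 + Σ Δx = 89 cm.

89 cm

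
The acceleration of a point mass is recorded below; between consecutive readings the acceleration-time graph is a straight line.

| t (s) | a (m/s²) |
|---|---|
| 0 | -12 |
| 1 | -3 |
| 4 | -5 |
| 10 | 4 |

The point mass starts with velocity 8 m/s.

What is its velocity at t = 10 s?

-14.5 m/s

Δv equals the area under the a-t graph; then v = v₀ + Δv.
0–1 s: ½(-12 + -3)(1) = -7.5 m/s
1–4 s: ½(-3 + -5)(3) = -12 m/s
4–10 s: ½(-5 + 4)(6) = -3 m/s
Δv = -22.5 m/s, so v(10) = 8 + (-22.5) = -14.5 m/s.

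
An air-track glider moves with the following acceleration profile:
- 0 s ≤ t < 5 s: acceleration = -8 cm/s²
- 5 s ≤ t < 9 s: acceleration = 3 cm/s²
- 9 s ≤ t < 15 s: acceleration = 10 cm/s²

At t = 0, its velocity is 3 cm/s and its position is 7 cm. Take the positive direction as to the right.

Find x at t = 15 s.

-172 cm

On each constant-a segment, Δv = aΔt and Δx = v₀Δt + ½aΔt²; chain segment to segment.
0–5 s: v starts 3 cm/s; Δx = 3·5 + ½·-8·5² = -85 cm; v ends -37 cm/s.
5–9 s: v starts -37 cm/s; Δx = -37·4 + ½·3·4² = -124 cm; v ends -25 cm/s.
9–15 s: v starts -25 cm/s; Δx = -25·6 + ½·10·6² = 30 cm; v ends 35 cm/s.
x(15) = 7 + Σ Δx = -172 cm.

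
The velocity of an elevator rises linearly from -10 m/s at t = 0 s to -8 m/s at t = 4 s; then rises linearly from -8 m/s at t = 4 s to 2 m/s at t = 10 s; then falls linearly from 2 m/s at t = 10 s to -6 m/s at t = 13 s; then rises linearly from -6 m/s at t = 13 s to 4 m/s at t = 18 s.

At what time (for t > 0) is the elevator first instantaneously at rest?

v changes sign on 4–10 s (from -8 to 2); the graph is linear there, so v = 0 at t = 4 + (8)·(10 − 4)/(2 − -8) = 8.8 s.

t = 8.8 s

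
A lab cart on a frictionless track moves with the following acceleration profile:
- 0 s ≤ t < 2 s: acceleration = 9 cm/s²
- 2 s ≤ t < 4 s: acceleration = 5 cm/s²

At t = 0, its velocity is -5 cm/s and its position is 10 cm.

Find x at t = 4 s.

54 cm

On each constant-a segment, Δv = aΔt and Δx = v₀Δt + ½aΔt²; chain segment to segment.
0–2 s: v starts -5 cm/s; Δx = -5·2 + ½·9·2² = 8 cm; v ends 13 cm/s.
2–4 s: v starts 13 cm/s; Δx = 13·2 + ½·5·2² = 36 cm; v ends 23 cm/s.
x(4) = 10 + Σ Δx = 54 cm.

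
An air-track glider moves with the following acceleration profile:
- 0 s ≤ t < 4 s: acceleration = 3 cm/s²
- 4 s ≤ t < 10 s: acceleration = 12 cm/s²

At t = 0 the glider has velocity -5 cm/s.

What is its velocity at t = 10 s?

79 cm/s

Δv equals the area under the a-t graph; then v = v₀ + Δv.
0–4 s: 3 × 4 = 12 cm/s
4–10 s: 12 × 6 = 72 cm/s
Δv = 84 cm/s, so v(10) = -5 + (84) = 79 cm/s.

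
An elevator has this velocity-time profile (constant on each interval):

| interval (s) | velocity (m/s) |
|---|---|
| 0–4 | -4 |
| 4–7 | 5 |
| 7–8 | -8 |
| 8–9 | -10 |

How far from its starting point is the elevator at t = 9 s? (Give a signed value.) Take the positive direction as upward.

-19 m

Net displacement equals the area under the velocity-time graph (areas below the axis count negative).
0–4 s: -4 × 4 = -16 m
4–7 s: 5 × 3 = 15 m
7–8 s: -8 × 1 = -8 m
8–9 s: -10 × 1 = -10 m
Net displacement = -19 m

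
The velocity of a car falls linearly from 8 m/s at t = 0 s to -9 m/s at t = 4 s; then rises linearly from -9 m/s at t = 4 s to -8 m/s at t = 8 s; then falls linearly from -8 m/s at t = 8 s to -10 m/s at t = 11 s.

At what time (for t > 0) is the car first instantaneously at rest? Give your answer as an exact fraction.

v changes sign on 0–4 s (from 8 to -9); the graph is linear there, so v = 0 at t = 0 + (-8)·(4 − 0)/(-9 − 8) = 32/17 s.

t = 32/17 s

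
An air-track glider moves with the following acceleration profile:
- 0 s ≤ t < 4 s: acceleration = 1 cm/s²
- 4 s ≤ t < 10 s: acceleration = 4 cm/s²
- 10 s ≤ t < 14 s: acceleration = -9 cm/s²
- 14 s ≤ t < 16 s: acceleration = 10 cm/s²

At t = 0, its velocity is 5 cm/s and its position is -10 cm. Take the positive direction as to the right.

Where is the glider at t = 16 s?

218 cm

On each constant-a segment, Δv = aΔt and Δx = v₀Δt + ½aΔt²; chain segment to segment.
0–4 s: v starts 5 cm/s; Δx = 5·4 + ½·1·4² = 28 cm; v ends 9 cm/s.
4–10 s: v starts 9 cm/s; Δx = 9·6 + ½·4·6² = 126 cm; v ends 33 cm/s.
10–14 s: v starts 33 cm/s; Δx = 33·4 + ½·-9·4² = 60 cm; v ends -3 cm/s.
14–16 s: v starts -3 cm/s; Δx = -3·2 + ½·10·2² = 14 cm; v ends 17 cm/s.
x(16) = -10 + Σ Δx = 218 cm.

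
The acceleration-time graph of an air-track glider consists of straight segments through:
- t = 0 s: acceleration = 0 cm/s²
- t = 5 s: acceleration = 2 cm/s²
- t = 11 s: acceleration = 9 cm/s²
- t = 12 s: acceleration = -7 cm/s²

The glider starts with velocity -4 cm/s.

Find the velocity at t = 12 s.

Δv equals the area under the a-t graph; then v = v₀ + Δv.
0–5 s: ½(0 + 2)(5) = 5 cm/s
5–11 s: ½(2 + 9)(6) = 33 cm/s
11–12 s: ½(9 + -7)(1) = 1 cm/s
Δv = 39 cm/s, so v(12) = -4 + (39) = 35 cm/s.

35 cm/s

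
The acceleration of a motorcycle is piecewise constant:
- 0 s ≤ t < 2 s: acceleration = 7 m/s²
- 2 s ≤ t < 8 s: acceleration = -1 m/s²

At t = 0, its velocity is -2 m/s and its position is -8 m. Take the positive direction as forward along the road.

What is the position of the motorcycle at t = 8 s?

56 m

On each constant-a segment, Δv = aΔt and Δx = v₀Δt + ½aΔt²; chain segment to segment.
0–2 s: v starts -2 m/s; Δx = -2·2 + ½·7·2² = 10 m; v ends 12 m/s.
2–8 s: v starts 12 m/s; Δx = 12·6 + ½·-1·6² = 54 m; v ends 6 m/s.
x(8) = -8 + Σ Δx = 56 m.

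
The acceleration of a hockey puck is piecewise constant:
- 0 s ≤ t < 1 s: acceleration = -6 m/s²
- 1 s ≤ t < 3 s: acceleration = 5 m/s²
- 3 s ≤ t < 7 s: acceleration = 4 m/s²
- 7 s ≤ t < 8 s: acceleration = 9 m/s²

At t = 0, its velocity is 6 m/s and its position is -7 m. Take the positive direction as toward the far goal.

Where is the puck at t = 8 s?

108.5 m

On each constant-a segment, Δv = aΔt and Δx = v₀Δt + ½aΔt²; chain segment to segment.
0–1 s: v starts 6 m/s; Δx = 6·1 + ½·-6·1² = 3 m; v ends 0 m/s.
1–3 s: v starts 0 m/s; Δx = 0·2 + ½·5·2² = 10 m; v ends 10 m/s.
3–7 s: v starts 10 m/s; Δx = 10·4 + ½·4·4² = 72 m; v ends 26 m/s.
7–8 s: v starts 26 m/s; Δx = 26·1 + ½·9·1² = 30.5 m; v ends 35 m/s.
x(8) = -7 + Σ Δx = 108.5 m.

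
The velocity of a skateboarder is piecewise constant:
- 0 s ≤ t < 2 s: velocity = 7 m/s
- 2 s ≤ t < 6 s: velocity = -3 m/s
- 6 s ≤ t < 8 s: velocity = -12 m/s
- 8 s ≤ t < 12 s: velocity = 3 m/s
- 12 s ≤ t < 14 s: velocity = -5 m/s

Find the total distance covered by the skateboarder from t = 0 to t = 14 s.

Total distance travelled is ∫|v| dt — sum the magnitudes of each area piece.
0–2 s: |7| × 2 = 14 m
2–6 s: |-3| × 4 = 12 m
6–8 s: |-12| × 2 = 24 m
8–12 s: |3| × 4 = 12 m
12–14 s: |-5| × 2 = 10 m
Total distance = 72 m

72 m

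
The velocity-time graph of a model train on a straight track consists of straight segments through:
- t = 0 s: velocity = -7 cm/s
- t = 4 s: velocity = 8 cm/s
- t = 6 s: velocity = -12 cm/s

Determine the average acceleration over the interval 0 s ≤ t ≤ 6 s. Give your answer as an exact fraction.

Average acceleration = Δv/Δt = (-12 − -7)/(6 − 0) = -5/6 cm/s².

-5/6 cm/s²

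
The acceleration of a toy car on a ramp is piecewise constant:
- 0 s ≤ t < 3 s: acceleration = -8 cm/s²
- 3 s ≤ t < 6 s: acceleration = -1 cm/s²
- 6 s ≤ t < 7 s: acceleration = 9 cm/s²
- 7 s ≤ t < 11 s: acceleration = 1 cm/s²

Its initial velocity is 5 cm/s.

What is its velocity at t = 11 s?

Δv equals the area under the a-t graph; then v = v₀ + Δv.
0–3 s: -8 × 3 = -24 cm/s
3–6 s: -1 × 3 = -3 cm/s
6–7 s: 9 × 1 = 9 cm/s
7–11 s: 1 × 4 = 4 cm/s
Δv = -14 cm/s, so v(11) = 5 + (-14) = -9 cm/s.

-9 cm/s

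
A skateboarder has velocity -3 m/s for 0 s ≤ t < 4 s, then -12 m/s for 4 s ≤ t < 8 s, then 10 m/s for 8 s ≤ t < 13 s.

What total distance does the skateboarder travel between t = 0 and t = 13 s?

110 m

Total distance travelled is ∫|v| dt — sum the magnitudes of each area piece.
0–4 s: |-3| × 4 = 12 m
4–8 s: |-12| × 4 = 48 m
8–13 s: |10| × 5 = 50 m
Total distance = 110 m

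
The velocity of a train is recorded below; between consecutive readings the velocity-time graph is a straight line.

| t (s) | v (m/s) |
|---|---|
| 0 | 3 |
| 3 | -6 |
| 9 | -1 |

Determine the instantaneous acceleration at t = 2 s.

Acceleration is the slope of the v-t graph on 0–3 s: (-6 − 3)/(3 − 0) = -3 m/s².

-3 m/s²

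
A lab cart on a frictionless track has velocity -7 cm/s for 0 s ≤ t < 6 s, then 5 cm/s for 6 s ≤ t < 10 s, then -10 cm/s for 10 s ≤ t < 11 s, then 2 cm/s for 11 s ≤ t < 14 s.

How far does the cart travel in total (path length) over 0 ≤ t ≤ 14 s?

Total distance travelled is ∫|v| dt — sum the magnitudes of each area piece.
0–6 s: |-7| × 6 = 42 cm
6–10 s: |5| × 4 = 20 cm
10–11 s: |-10| × 1 = 10 cm
11–14 s: |2| × 3 = 6 cm
Total distance = 78 cm

78 cm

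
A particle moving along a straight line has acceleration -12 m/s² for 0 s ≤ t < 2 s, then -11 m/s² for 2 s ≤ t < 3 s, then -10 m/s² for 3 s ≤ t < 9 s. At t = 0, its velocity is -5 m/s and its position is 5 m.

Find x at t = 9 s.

On each constant-a segment, Δv = aΔt and Δx = v₀Δt + ½aΔt²; chain segment to segment.
0–2 s: v starts -5 m/s; Δx = -5·2 + ½·-12·2² = -34 m; v ends -29 m/s.
2–3 s: v starts -29 m/s; Δx = -29·1 + ½·-11·1² = -34.5 m; v ends -40 m/s.
3–9 s: v starts -40 m/s; Δx = -40·6 + ½·-10·6² = -420 m; v ends -100 m/s.
x(9) = 5 + Σ Δx = -483.5 m.

-483.5 m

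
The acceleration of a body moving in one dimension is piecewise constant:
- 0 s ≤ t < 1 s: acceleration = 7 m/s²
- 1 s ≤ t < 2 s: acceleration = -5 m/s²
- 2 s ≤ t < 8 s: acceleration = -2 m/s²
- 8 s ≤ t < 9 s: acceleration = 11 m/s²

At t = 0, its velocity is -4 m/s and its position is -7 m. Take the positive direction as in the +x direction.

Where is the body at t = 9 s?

On each constant-a segment, Δv = aΔt and Δx = v₀Δt + ½aΔt²; chain segment to segment.
0–1 s: v starts -4 m/s; Δx = -4·1 + ½·7·1² = -0.5 m; v ends 3 m/s.
1–2 s: v starts 3 m/s; Δx = 3·1 + ½·-5·1² = 0.5 m; v ends -2 m/s.
2–8 s: v starts -2 m/s; Δx = -2·6 + ½·-2·6² = -48 m; v ends -14 m/s.
8–9 s: v starts -14 m/s; Δx = -14·1 + ½·11·1² = -8.5 m; v ends -3 m/s.
x(9) = -7 + Σ Δx = -63.5 m.

-63.5 m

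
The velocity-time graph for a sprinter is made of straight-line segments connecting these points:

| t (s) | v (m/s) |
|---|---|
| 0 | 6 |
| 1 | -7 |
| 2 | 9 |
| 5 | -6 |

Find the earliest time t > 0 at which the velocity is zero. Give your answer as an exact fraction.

t = 6/13 s

v changes sign on 0–1 s (from 6 to -7); the graph is linear there, so v = 0 at t = 0 + (-6)·(1 − 0)/(-7 − 6) = 6/13 s.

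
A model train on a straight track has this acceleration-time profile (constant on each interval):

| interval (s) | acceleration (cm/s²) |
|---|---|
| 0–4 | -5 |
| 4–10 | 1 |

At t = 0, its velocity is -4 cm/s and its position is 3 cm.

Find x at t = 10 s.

On each constant-a segment, Δv = aΔt and Δx = v₀Δt + ½aΔt²; chain segment to segment.
0–4 s: v starts -4 cm/s; Δx = -4·4 + ½·-5·4² = -56 cm; v ends -24 cm/s.
4–10 s: v starts -24 cm/s; Δx = -24·6 + ½·1·6² = -126 cm; v ends -18 cm/s.
x(10) = 3 + Σ Δx = -179 cm.

-179 cm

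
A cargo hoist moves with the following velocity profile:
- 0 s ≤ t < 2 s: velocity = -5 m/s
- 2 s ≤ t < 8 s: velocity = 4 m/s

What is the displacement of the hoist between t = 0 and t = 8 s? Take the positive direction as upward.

14 m

Displacement is the signed area under the v-t curve.
0–2 s: -5 × 2 = -10 m
2–8 s: 4 × 6 = 24 m
Net displacement = 14 m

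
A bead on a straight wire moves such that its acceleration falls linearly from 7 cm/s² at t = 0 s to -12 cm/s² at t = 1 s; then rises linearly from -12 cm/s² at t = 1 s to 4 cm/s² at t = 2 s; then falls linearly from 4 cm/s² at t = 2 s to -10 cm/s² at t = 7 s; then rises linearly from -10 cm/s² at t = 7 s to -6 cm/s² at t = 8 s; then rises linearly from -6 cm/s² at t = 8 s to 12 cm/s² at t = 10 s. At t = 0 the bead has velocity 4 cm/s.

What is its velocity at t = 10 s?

Δv equals the area under the a-t graph; then v = v₀ + Δv.
0–1 s: ½(7 + -12)(1) = -2.5 cm/s
1–2 s: ½(-12 + 4)(1) = -4 cm/s
2–7 s: ½(4 + -10)(5) = -15 cm/s
7–8 s: ½(-10 + -6)(1) = -8 cm/s
8–10 s: ½(-6 + 12)(2) = 6 cm/s
Δv = -23.5 cm/s, so v(10) = 4 + (-23.5) = -19.5 cm/s.

-19.5 cm/s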